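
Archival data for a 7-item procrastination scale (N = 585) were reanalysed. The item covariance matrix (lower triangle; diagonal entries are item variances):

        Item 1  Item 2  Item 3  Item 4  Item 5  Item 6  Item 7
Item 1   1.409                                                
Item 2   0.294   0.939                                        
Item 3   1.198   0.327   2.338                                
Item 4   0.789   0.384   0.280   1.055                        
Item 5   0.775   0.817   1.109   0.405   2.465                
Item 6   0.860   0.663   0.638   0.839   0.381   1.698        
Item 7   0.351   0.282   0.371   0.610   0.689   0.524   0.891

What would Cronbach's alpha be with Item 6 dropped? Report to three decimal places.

α = 0.787

Remaining items: Item 1, Item 2, Item 3, Item 4, Item 5, Item 7 (k = 6).
ΣVar(i) = 1.409 + 0.939 + 2.338 + 1.055 + 2.465 + 0.891 = 9.097
σ²_total = 9.097 + 2 × 8.681 = 26.459
α (item deleted) = (6/5)·(1 − 9.097/26.459) = 0.787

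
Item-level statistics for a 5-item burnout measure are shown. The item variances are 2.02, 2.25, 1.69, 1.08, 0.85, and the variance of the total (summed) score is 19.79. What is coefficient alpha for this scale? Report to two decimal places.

ΣVar(i) = 2.02 + 2.25 + 1.69 + 1.08 + 0.85 = 7.89
α = (k/(k−1))·(1 − ΣVar(i)/σ²_T) = (5/4)·(1 − 7.89/19.79) = 0.75

α = 0.75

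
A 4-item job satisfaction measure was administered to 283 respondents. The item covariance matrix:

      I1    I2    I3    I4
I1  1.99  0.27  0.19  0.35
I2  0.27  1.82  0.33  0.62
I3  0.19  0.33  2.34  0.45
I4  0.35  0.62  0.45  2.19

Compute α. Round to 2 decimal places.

Σσᵢ² = 1.99 + 1.82 + 2.34 + 2.19 = 8.34
Sum of off-diagonal covariances = 2.21
σ²_total = 8.34 + 2 × 2.21 = 12.76
α = (k/(k−1))·(1 − Σσᵢ²/σ²_total) = (4/3)·(1 − 8.34/12.76) = 0.46

α = 0.46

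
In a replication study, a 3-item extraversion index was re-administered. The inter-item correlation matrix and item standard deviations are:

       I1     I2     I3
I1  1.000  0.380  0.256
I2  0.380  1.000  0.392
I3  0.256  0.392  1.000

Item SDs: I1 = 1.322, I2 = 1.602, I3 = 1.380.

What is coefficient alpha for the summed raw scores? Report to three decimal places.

Σσ²ᵢ = 1.322² + 1.602² + 1.380² = 6.2185
Covariances σ_ij = r_ij · s_i · s_j:
  σ(I1,I2) = 0.380 × 1.322 × 1.602 = 0.8048
  σ(I1,I3) = 0.256 × 1.322 × 1.380 = 0.4670
  σ(I2,I3) = 0.392 × 1.602 × 1.380 = 0.8666
σ²_T = Σσ²ᵢ + 2·Σσ_ij = 6.2185 + 2 × 2.1384 = 10.4953
α = (3/2)·(1 − 6.2185/10.4953) = 0.611

α = 0.611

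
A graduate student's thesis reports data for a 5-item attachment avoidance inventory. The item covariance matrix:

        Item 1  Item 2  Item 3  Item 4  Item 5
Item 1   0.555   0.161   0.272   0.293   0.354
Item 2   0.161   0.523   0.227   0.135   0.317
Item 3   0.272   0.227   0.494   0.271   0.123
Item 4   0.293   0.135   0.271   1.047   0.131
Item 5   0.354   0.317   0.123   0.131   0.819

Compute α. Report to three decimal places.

ΣVar(i) = 0.555 + 0.523 + 0.494 + 1.047 + 0.819 = 3.438
Σ_{i<j} σ_ij = 2.284
Var(T) = 3.438 + 2 × 2.284 = 8.006
α = (k/(k−1))·(1 − ΣVar(i)/Var(T)) = (5/4)·(1 − 3.438/8.006) = 0.713

α = 0.713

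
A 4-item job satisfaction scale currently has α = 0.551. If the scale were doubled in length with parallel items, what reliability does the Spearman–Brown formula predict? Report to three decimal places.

predicted reliability = 0.711

Length factor m = 2
α' = m·α / (1 + (m−1)·α)
   = 2 × 0.551 / (1 + (2 − 1) × 0.551)
   = 1.1020 / 1.5510 = 0.711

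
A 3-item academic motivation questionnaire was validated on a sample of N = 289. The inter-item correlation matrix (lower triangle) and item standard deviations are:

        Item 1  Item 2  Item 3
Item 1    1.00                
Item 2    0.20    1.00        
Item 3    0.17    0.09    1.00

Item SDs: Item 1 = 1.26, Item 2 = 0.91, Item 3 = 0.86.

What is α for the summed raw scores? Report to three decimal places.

Σσ²ᵢ = 1.26² + 0.91² + 0.86² = 3.1553
Covariances σ_ij = r_ij · s_i · s_j:
  σ(Item 1,Item 2) = 0.20 × 1.26 × 0.91 = 0.2293
  σ(Item 1,Item 3) = 0.17 × 1.26 × 0.86 = 0.1842
  σ(Item 2,Item 3) = 0.09 × 0.91 × 0.86 = 0.0704
σ²_T = Σσ²ᵢ + 2·Σσ_ij = 3.1553 + 2 × 0.4839 = 4.1231
α = (3/2)·(1 − 3.1553/4.1231) = 0.352

α = 0.352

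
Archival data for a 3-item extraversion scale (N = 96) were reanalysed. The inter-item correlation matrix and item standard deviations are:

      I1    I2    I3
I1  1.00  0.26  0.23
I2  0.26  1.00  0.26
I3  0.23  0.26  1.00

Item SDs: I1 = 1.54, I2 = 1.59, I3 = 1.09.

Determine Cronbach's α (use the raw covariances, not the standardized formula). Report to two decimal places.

Σσ²ᵢ = 1.54² + 1.59² + 1.09² = 6.0878
Covariances σ_ij = r_ij · s_i · s_j:
  σ(I1,I2) = 0.26 × 1.54 × 1.59 = 0.6366
  σ(I1,I3) = 0.23 × 1.54 × 1.09 = 0.3861
  σ(I2,I3) = 0.26 × 1.59 × 1.09 = 0.4506
σ²_T = Σσ²ᵢ + 2·Σσ_ij = 6.0878 + 2 × 1.4733 = 9.0344
α = (3/2)·(1 − 6.0878/9.0344) = 0.49

α = 0.49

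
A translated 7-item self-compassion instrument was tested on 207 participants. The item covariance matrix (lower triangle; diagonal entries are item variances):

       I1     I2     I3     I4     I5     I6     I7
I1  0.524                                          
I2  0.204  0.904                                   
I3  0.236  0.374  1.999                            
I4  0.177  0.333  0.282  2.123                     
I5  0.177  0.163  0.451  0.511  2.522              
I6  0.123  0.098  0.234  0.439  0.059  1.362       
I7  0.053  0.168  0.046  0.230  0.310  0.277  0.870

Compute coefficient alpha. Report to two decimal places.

α = 0.57

ΣVar(i) = 0.524 + 0.904 + 1.999 + 2.123 + 2.522 + 1.362 + 0.870 = 10.304
Sum of off-diagonal covariances = 4.945
total variance = 10.304 + 2 × 4.945 = 20.194
α = (k/(k−1))·(1 − ΣVar(i)/total variance) = (7/6)·(1 − 10.304/20.194) = 0.57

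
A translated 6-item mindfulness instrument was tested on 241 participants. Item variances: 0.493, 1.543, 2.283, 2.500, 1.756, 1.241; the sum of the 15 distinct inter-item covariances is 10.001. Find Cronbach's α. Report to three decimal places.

α = 0.805

Σσ²ᵢ = 0.493 + 1.543 + 2.283 + 2.500 + 1.756 + 1.241 = 9.816
Sum of distinct covariances = 10.001
total variance = Σσ²ᵢ + 2·Σcov = 9.816 + 2 × 10.001 = 29.818
α = (6/5)·(1 − 9.816/29.818) = 0.805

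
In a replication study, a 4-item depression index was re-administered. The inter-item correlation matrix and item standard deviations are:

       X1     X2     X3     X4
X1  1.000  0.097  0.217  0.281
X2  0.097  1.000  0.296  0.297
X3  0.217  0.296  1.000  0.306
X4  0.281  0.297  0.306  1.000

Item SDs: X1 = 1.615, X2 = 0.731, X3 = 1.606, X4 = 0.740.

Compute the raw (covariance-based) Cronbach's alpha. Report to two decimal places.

Σσ²ᵢ = 1.615² + 0.731² + 1.606² + 0.740² = 6.2694
Covariances σ_ij = r_ij · s_i · s_j:
  σ(X1,X2) = 0.097 × 1.615 × 0.731 = 0.1145
  σ(X1,X3) = 0.217 × 1.615 × 1.606 = 0.5628
  σ(X1,X4) = 0.281 × 1.615 × 0.740 = 0.3358
  σ(X2,X3) = 0.296 × 0.731 × 1.606 = 0.3475
  σ(X2,X4) = 0.297 × 0.731 × 0.740 = 0.1607
  σ(X3,X4) = 0.306 × 1.606 × 0.740 = 0.3637
σ²_T = Σσ²ᵢ + 2·Σσ_ij = 6.2694 + 2 × 1.8850 = 10.0394
α = (4/3)·(1 − 6.2694/10.0394) = 0.50

α = 0.50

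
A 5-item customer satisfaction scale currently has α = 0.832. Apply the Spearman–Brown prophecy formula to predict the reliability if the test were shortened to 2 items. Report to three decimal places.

predicted reliability = 0.665

Length factor m = 2/5 = 0.4000
α' = m·α / (1 − (1−m)·α)
   = 2/5 × 0.832 / (1 − (1 − 2/5) × 0.832)
   = 0.3328 / 0.5008 = 0.665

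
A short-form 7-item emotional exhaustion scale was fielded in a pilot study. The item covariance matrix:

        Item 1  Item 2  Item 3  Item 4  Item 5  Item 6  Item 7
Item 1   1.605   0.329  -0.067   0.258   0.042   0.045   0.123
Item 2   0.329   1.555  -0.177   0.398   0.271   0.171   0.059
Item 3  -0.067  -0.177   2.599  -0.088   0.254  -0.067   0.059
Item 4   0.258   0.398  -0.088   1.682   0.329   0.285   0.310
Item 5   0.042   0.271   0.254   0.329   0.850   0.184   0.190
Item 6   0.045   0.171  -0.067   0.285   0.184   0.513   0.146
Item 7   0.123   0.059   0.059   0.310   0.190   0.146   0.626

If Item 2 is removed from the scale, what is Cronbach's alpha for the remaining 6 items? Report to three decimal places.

Cronbach's alpha = 0.405

Remaining items: Item 1, Item 3, Item 4, Item 5, Item 6, Item 7 (k = 6).
ΣVar(i) = 1.605 + 2.599 + 1.682 + 0.850 + 0.513 + 0.626 = 7.875
σ²_total = 7.875 + 2 × 2.003 = 11.881
α (item deleted) = (6/5)·(1 − 7.875/11.881) = 0.405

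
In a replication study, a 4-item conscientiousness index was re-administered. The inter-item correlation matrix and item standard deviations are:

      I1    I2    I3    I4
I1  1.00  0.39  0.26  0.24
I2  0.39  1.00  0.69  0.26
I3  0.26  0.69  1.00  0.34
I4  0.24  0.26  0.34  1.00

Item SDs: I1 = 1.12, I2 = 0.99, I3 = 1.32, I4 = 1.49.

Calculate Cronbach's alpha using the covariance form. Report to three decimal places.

Cronbach's alpha = 0.674

Σσ²ᵢ = 1.12² + 0.99² + 1.32² + 1.49² = 6.1970
Covariances σ_ij = r_ij · s_i · s_j:
  σ(I1,I2) = 0.39 × 1.12 × 0.99 = 0.4324
  σ(I1,I3) = 0.26 × 1.12 × 1.32 = 0.3844
  σ(I1,I4) = 0.24 × 1.12 × 1.49 = 0.4005
  σ(I2,I3) = 0.69 × 0.99 × 1.32 = 0.9017
  σ(I2,I4) = 0.26 × 0.99 × 1.49 = 0.3835
  σ(I3,I4) = 0.34 × 1.32 × 1.49 = 0.6687
σ²_T = Σσ²ᵢ + 2·Σσ_ij = 6.1970 + 2 × 3.1712 = 12.5394
α = (4/3)·(1 − 6.1970/12.5394) = 0.674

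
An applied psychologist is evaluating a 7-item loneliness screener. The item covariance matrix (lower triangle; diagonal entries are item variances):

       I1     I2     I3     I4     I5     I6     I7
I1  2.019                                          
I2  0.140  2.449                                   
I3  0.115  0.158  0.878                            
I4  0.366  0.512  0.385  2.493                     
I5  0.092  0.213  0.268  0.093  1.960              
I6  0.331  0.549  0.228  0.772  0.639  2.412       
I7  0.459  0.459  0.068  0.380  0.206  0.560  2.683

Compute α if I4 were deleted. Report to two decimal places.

α = 0.50

Remaining items: I1, I2, I3, I5, I6, I7 (k = 6).
Σσ²ᵢ = 2.019 + 2.449 + 0.878 + 1.960 + 2.412 + 2.683 = 12.401
total variance = 12.401 + 2 × 4.485 = 21.371
α (item deleted) = (6/5)·(1 − 12.401/21.371) = 0.50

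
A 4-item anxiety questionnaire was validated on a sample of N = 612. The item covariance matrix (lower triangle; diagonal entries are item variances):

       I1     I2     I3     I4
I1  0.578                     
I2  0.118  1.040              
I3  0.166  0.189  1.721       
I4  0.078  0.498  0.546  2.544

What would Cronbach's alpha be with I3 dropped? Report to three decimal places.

α = 0.375

Remaining items: I1, I2, I4 (k = 3).
ΣVar(i) = 0.578 + 1.040 + 2.544 = 4.162
σ²_T = 4.162 + 2 × 0.694 = 5.550
α (item deleted) = (3/2)·(1 − 4.162/5.550) = 0.375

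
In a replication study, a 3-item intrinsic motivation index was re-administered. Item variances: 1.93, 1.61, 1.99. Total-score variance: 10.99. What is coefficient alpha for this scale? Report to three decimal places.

Σσ²ᵢ = 1.93 + 1.61 + 1.99 = 5.53
α = (k/(k−1))·(1 − Σσ²ᵢ/total variance) = (3/2)·(1 − 5.53/10.99) = 0.745

α = 0.745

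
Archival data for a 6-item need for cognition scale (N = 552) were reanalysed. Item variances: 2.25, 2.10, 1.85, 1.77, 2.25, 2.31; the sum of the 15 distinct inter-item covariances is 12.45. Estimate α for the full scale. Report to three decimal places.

α = 0.798

Σσ²ᵢ = 2.25 + 2.10 + 1.85 + 1.77 + 2.25 + 2.31 = 12.53
Sum of distinct covariances = 12.45
σ²_total = Σσ²ᵢ + 2·Σcov = 12.53 + 2 × 12.45 = 37.43
α = (6/5)·(1 − 12.53/37.43) = 0.798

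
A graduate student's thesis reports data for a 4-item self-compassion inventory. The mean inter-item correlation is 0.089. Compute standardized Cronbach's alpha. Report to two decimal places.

Standardized α = k·r̄ / (1 + (k−1)·r̄) = 4 × 0.089 / (1 + 3 × 0.089)
  = 0.3560 / 1.2670 = 0.28

α = 0.28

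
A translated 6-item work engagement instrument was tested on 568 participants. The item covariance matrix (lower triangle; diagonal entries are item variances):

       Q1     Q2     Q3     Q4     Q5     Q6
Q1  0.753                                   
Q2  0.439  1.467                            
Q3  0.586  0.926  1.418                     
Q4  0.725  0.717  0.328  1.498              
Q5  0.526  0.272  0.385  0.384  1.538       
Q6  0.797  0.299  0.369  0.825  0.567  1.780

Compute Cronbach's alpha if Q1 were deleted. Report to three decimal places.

α = 0.711

Remaining items: Q2, Q3, Q4, Q5, Q6 (k = 5).
ΣVar(i) = 1.467 + 1.418 + 1.498 + 1.538 + 1.780 = 7.701
σ²_T = 7.701 + 2 × 5.072 = 17.845
α (item deleted) = (5/4)·(1 − 7.701/17.845) = 0.711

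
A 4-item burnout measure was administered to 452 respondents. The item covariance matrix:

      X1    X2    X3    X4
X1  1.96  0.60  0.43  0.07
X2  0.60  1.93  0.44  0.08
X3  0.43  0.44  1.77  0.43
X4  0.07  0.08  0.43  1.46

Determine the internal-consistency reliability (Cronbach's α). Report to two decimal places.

ΣVar(i) = 1.96 + 1.93 + 1.77 + 1.46 = 7.12
Sum of off-diagonal covariances = 2.05
σ²_T = 7.12 + 2 × 2.05 = 11.22
α = (k/(k−1))·(1 − ΣVar(i)/σ²_T) = (4/3)·(1 − 7.12/11.22) = 0.49

α = 0.49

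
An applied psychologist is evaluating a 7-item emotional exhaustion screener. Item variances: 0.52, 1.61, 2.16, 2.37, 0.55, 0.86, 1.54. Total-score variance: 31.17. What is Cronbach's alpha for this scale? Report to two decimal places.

Cronbach's alpha = 0.81

ΣVar(i) = 0.52 + 1.61 + 2.16 + 2.37 + 0.55 + 0.86 + 1.54 = 9.61
α = (k/(k−1))·(1 − ΣVar(i)/σ²_T) = (7/6)·(1 − 9.61/31.17) = 0.81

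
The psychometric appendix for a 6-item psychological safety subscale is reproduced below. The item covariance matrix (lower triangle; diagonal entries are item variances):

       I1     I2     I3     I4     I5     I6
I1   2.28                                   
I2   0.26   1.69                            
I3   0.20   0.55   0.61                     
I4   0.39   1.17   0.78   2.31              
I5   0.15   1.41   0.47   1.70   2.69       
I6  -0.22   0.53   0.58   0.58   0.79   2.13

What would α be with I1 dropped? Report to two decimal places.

Remaining items: I2, I3, I4, I5, I6 (k = 5).
Σσ²ᵢ = 1.69 + 0.61 + 2.31 + 2.69 + 2.13 = 9.43
Var(T) = 9.43 + 2 × 8.56 = 26.55
α (item deleted) = (5/4)·(1 − 9.43/26.55) = 0.81

α = 0.81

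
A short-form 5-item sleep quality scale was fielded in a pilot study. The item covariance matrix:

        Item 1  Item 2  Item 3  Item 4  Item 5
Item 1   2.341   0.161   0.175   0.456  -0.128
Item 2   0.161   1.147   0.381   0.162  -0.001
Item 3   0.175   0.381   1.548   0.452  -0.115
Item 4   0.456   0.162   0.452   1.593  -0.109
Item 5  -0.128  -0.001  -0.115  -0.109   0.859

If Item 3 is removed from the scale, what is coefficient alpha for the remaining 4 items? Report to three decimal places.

Remaining items: Item 1, Item 2, Item 4, Item 5 (k = 4).
Σσᵢ² = 2.341 + 1.147 + 1.593 + 0.859 = 5.940
σ²_total = 5.940 + 2 × 0.541 = 7.022
α (item deleted) = (4/3)·(1 − 5.940/7.022) = 0.205

coefficient alpha = 0.205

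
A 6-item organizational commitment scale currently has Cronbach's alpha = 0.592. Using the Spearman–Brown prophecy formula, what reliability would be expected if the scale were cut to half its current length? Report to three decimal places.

Length factor m = 1/2
α' = m·α / (1 − (1−m)·α)
   = 1/2 × 0.592 / (1 − (1 − 1/2) × 0.592)
   = 0.2960 / 0.7040 = 0.420

predicted reliability = 0.420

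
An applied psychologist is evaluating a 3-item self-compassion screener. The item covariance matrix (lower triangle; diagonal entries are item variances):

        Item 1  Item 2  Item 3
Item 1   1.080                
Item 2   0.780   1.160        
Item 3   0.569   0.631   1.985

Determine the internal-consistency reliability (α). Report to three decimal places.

α = 0.726

Σσᵢ² = 1.080 + 1.160 + 1.985 = 4.225
Sum of off-diagonal covariances = 1.980
Var(T) = 4.225 + 2 × 1.980 = 8.185
α = (k/(k−1))·(1 − Σσᵢ²/Var(T)) = (3/2)·(1 − 4.225/8.185) = 0.726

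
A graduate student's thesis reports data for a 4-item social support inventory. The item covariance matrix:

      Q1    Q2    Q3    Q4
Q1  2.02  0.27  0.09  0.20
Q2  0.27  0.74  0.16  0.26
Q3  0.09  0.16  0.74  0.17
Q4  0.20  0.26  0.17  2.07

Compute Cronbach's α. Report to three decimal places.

α = 0.390

ΣVar(i) = 2.02 + 0.74 + 0.74 + 2.07 = 5.57
Σ_{i<j} σ_ij = 1.15
total variance = 5.57 + 2 × 1.15 = 7.87
α = (k/(k−1))·(1 − ΣVar(i)/total variance) = (4/3)·(1 − 5.57/7.87) = 0.390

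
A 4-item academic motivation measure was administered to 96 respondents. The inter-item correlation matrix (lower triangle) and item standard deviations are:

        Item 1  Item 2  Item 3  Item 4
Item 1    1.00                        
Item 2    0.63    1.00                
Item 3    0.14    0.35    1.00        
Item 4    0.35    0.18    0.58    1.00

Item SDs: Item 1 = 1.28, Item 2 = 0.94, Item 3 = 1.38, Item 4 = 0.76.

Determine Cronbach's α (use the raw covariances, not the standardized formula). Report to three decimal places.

α = 0.671

Σσ²ᵢ = 1.28² + 0.94² + 1.38² + 0.76² = 5.0040
Covariances σ_ij = r_ij · s_i · s_j:
  σ(Item 1,Item 2) = 0.63 × 1.28 × 0.94 = 0.7580
  σ(Item 1,Item 3) = 0.14 × 1.28 × 1.38 = 0.2473
  σ(Item 1,Item 4) = 0.35 × 1.28 × 0.76 = 0.3405
  σ(Item 2,Item 3) = 0.35 × 0.94 × 1.38 = 0.4540
  σ(Item 2,Item 4) = 0.18 × 0.94 × 0.76 = 0.1286
  σ(Item 3,Item 4) = 0.58 × 1.38 × 0.76 = 0.6083
σ²_T = Σσ²ᵢ + 2·Σσ_ij = 5.0040 + 2 × 2.5367 = 10.0774
α = (4/3)·(1 − 5.0040/10.0774) = 0.671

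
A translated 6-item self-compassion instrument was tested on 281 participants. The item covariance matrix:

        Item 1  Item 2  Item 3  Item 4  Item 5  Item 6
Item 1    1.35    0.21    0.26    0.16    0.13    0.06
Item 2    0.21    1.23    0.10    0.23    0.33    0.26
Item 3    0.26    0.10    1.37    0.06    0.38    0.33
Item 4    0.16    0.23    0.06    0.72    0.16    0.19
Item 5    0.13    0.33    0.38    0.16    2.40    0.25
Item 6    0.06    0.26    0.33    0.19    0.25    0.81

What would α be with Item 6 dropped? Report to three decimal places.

α = 0.455

Remaining items: Item 1, Item 2, Item 3, Item 4, Item 5 (k = 5).
ΣVar(i) = 1.35 + 1.23 + 1.37 + 0.72 + 2.40 = 7.07
total variance = 7.07 + 2 × 2.02 = 11.11
α (item deleted) = (5/4)·(1 − 7.07/11.11) = 0.455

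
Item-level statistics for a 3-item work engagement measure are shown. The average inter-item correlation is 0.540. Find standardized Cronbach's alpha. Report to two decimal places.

α = 0.78

Standardized α = k·r̄ / (1 + (k−1)·r̄) = 3 × 0.540 / (1 + 2 × 0.540)
  = 1.6200 / 2.0800 = 0.78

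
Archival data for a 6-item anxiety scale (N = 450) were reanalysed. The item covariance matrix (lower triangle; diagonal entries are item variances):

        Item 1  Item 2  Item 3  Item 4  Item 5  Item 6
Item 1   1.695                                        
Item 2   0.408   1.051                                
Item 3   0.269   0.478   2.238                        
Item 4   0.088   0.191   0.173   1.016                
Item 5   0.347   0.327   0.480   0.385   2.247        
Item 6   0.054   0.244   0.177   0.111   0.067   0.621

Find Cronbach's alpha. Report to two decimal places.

Cronbach's alpha = 0.55

Σσᵢ² = 1.695 + 1.051 + 2.238 + 1.016 + 2.247 + 0.621 = 8.868
Sum of the distinct covariances = 3.799
Var(T) = 8.868 + 2 × 3.799 = 16.466
α = (k/(k−1))·(1 − Σσᵢ²/Var(T)) = (6/5)·(1 − 8.868/16.466) = 0.55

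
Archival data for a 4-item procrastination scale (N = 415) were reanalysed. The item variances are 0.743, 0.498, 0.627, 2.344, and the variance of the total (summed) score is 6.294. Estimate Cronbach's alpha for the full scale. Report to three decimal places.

Σσᵢ² = 0.743 + 0.498 + 0.627 + 2.344 = 4.212
α = (k/(k−1))·(1 − Σσᵢ²/σ²_total) = (4/3)·(1 − 4.212/6.294) = 0.441

Cronbach's alpha = 0.441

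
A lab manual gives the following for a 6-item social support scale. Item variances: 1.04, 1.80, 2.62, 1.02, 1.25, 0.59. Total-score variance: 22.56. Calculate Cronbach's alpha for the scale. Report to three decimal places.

sum of item variances = 1.04 + 1.80 + 2.62 + 1.02 + 1.25 + 0.59 = 8.32
α = (k/(k−1))·(1 − sum of item variances/Var(T)) = (6/5)·(1 − 8.32/22.56) = 0.757

α = 0.757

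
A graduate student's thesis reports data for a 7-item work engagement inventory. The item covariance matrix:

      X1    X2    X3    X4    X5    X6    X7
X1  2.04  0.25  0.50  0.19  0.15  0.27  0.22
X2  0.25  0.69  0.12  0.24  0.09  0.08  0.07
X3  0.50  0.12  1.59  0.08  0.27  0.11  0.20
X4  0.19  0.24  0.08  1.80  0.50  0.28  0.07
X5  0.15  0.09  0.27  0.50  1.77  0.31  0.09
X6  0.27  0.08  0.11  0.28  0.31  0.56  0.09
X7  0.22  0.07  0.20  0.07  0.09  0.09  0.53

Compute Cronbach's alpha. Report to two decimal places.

Cronbach's alpha = 0.56

Σσᵢ² = 2.04 + 0.69 + 1.59 + 1.80 + 1.77 + 0.56 + 0.53 = 8.98
Σ_{i<j} σ_ij = 4.18
σ²_T = 8.98 + 2 × 4.18 = 17.34
α = (k/(k−1))·(1 − Σσᵢ²/σ²_T) = (7/6)·(1 − 8.98/17.34) = 0.56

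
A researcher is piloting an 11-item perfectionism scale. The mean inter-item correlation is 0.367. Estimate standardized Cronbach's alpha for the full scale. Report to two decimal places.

Standardized α = k·r̄ / (1 + (k−1)·r̄) = 11 × 0.367 / (1 + 10 × 0.367)
  = 4.0370 / 4.6700 = 0.86

standardized Cronbach's alpha = 0.86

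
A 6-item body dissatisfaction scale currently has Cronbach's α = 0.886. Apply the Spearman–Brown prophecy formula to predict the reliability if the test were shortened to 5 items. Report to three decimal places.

predicted reliability = 0.866

Length factor m = 5/6 = 0.8333
α' = m·α / (1 − (1−m)·α)
   = 5/6 × 0.886 / (1 − (1 − 5/6) × 0.886)
   = 0.7383 / 0.8523 = 0.866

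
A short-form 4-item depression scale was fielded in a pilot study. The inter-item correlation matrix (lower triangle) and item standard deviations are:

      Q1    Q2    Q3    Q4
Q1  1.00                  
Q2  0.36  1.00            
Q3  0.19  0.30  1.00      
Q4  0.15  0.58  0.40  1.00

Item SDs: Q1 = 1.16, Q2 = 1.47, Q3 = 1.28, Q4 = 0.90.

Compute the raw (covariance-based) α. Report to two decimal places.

α = 0.65

Σσ²ᵢ = 1.16² + 1.47² + 1.28² + 0.90² = 5.9549
Covariances σ_ij = r_ij · s_i · s_j:
  σ(Q1,Q2) = 0.36 × 1.16 × 1.47 = 0.6139
  σ(Q1,Q3) = 0.19 × 1.16 × 1.28 = 0.2821
  σ(Q1,Q4) = 0.15 × 1.16 × 0.90 = 0.1566
  σ(Q2,Q3) = 0.30 × 1.47 × 1.28 = 0.5645
  σ(Q2,Q4) = 0.58 × 1.47 × 0.90 = 0.7673
  σ(Q3,Q4) = 0.40 × 1.28 × 0.90 = 0.4608
σ²_T = Σσ²ᵢ + 2·Σσ_ij = 5.9549 + 2 × 2.8452 = 11.6453
α = (4/3)·(1 − 5.9549/11.6453) = 0.65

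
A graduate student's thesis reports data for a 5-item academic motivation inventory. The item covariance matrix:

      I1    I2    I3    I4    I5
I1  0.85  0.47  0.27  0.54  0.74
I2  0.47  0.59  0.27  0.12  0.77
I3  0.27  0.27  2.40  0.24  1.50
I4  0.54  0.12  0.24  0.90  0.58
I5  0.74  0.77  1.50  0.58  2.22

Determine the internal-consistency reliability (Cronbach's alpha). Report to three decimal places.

α = 0.766

Σσᵢ² = 0.85 + 0.59 + 2.40 + 0.90 + 2.22 = 6.96
Σ_{i<j} σ_ij = 5.50
Var(T) = 6.96 + 2 × 5.50 = 17.96
α = (k/(k−1))·(1 − Σσᵢ²/Var(T)) = (5/4)·(1 − 6.96/17.96) = 0.766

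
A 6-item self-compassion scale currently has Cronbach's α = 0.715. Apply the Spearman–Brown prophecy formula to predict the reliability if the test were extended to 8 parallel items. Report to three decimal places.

Length factor m = 8/6 = 1.3333
α' = m·α / (1 + (m−1)·α)
   = 8/6 × 0.715 / (1 + (8/6 − 1) × 0.715)
   = 0.9533 / 1.2383 = 0.770

predicted reliability = 0.770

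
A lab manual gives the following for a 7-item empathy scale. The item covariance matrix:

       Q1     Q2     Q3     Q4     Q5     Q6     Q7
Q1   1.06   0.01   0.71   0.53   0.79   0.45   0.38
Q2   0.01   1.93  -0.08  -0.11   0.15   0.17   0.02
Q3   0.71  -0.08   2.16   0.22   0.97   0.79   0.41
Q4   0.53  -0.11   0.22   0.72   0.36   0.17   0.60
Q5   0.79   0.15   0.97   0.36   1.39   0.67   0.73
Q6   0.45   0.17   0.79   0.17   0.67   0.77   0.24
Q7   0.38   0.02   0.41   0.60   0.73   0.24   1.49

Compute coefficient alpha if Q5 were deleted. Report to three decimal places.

coefficient alpha = 0.631

Remaining items: Q1, Q2, Q3, Q4, Q6, Q7 (k = 6).
Σσᵢ² = 1.06 + 1.93 + 2.16 + 0.72 + 0.77 + 1.49 = 8.13
σ²_T = 8.13 + 2 × 4.51 = 17.15
α (item deleted) = (6/5)·(1 − 8.13/17.15) = 0.631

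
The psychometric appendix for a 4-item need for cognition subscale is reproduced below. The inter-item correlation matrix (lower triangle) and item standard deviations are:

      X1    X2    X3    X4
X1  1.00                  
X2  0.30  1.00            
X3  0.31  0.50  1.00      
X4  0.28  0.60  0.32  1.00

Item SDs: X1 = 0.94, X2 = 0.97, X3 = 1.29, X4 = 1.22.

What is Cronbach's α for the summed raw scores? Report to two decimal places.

Cronbach's α = 0.71

Σσ²ᵢ = 0.94² + 0.97² + 1.29² + 1.22² = 4.9770
Covariances σ_ij = r_ij · s_i · s_j:
  σ(X1,X2) = 0.30 × 0.94 × 0.97 = 0.2735
  σ(X1,X3) = 0.31 × 0.94 × 1.29 = 0.3759
  σ(X1,X4) = 0.28 × 0.94 × 1.22 = 0.3211
  σ(X2,X3) = 0.50 × 0.97 × 1.29 = 0.6257
  σ(X2,X4) = 0.60 × 0.97 × 1.22 = 0.7100
  σ(X3,X4) = 0.32 × 1.29 × 1.22 = 0.5036
σ²_T = Σσ²ᵢ + 2·Σσ_ij = 4.9770 + 2 × 2.8098 = 10.5966
α = (4/3)·(1 − 4.9770/10.5966) = 0.71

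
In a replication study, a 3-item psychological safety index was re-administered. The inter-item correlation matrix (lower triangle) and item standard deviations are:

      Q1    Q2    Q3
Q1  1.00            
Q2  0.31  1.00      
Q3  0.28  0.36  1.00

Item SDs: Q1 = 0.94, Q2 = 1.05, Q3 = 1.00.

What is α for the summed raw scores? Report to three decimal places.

Σσ²ᵢ = 0.94² + 1.05² + 1.00² = 2.9861
Covariances σ_ij = r_ij · s_i · s_j:
  σ(Q1,Q2) = 0.31 × 0.94 × 1.05 = 0.3060
  σ(Q1,Q3) = 0.28 × 0.94 × 1.00 = 0.2632
  σ(Q2,Q3) = 0.36 × 1.05 × 1.00 = 0.3780
σ²_T = Σσ²ᵢ + 2·Σσ_ij = 2.9861 + 2 × 0.9472 = 4.8805
α = (3/2)·(1 − 2.9861/4.8805) = 0.582

α = 0.582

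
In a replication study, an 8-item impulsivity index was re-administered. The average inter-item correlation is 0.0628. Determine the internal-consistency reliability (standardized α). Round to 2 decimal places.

Standardized α = k·r̄ / (1 + (k−1)·r̄) = 8 × 0.0628 / (1 + 7 × 0.0628)
  = 0.5024 / 1.4396 = 0.35

α = 0.35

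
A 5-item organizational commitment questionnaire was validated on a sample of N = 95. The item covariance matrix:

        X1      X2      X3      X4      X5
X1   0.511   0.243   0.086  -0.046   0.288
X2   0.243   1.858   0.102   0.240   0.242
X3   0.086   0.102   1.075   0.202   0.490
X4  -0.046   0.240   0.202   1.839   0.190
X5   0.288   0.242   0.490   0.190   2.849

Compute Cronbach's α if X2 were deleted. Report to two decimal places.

Cronbach's α = 0.37

Remaining items: X1, X3, X4, X5 (k = 4).
Σσᵢ² = 0.511 + 1.075 + 1.839 + 2.849 = 6.274
σ²_T = 6.274 + 2 × 1.210 = 8.694
α (item deleted) = (4/3)·(1 − 6.274/8.694) = 0.37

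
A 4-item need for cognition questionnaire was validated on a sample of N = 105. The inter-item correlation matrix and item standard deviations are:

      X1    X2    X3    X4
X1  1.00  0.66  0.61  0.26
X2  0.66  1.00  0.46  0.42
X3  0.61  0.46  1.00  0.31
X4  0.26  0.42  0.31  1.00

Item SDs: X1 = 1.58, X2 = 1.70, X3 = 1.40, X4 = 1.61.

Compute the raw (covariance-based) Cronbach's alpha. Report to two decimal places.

Cronbach's alpha = 0.77

Σσ²ᵢ = 1.58² + 1.70² + 1.40² + 1.61² = 9.9385
Covariances σ_ij = r_ij · s_i · s_j:
  σ(X1,X2) = 0.66 × 1.58 × 1.70 = 1.7728
  σ(X1,X3) = 0.61 × 1.58 × 1.40 = 1.3493
  σ(X1,X4) = 0.26 × 1.58 × 1.61 = 0.6614
  σ(X2,X3) = 0.46 × 1.70 × 1.40 = 1.0948
  σ(X2,X4) = 0.42 × 1.70 × 1.61 = 1.1495
  σ(X3,X4) = 0.31 × 1.40 × 1.61 = 0.6987
σ²_T = Σσ²ᵢ + 2·Σσ_ij = 9.9385 + 2 × 6.7265 = 23.3915
α = (4/3)·(1 − 9.9385/23.3915) = 0.77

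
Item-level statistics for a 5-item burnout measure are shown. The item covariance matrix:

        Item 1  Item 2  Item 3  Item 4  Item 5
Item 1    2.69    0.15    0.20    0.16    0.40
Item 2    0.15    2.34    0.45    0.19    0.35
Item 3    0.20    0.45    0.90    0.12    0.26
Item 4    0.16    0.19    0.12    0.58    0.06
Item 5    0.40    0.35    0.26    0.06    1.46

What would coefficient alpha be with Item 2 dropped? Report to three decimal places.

Remaining items: Item 1, Item 3, Item 4, Item 5 (k = 4).
Σσᵢ² = 2.69 + 0.90 + 0.58 + 1.46 = 5.63
Var(T) = 5.63 + 2 × 1.20 = 8.03
α (item deleted) = (4/3)·(1 − 5.63/8.03) = 0.399

coefficient alpha = 0.399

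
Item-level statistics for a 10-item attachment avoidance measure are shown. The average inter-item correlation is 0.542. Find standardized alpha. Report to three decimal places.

Standardized α = k·r̄ / (1 + (k−1)·r̄) = 10 × 0.542 / (1 + 9 × 0.542)
  = 5.4200 / 5.8780 = 0.922

α = 0.922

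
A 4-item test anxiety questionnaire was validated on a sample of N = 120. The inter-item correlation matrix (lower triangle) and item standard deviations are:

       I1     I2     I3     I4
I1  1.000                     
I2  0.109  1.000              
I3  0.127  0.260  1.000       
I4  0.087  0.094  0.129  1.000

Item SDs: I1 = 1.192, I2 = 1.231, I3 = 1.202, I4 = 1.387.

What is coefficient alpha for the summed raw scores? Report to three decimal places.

coefficient alpha = 0.378

Σσ²ᵢ = 1.192² + 1.231² + 1.202² + 1.387² = 6.3048
Covariances σ_ij = r_ij · s_i · s_j:
  σ(I1,I2) = 0.109 × 1.192 × 1.231 = 0.1599
  σ(I1,I3) = 0.127 × 1.192 × 1.202 = 0.1820
  σ(I1,I4) = 0.087 × 1.192 × 1.387 = 0.1438
  σ(I2,I3) = 0.260 × 1.231 × 1.202 = 0.3847
  σ(I2,I4) = 0.094 × 1.231 × 1.387 = 0.1605
  σ(I3,I4) = 0.129 × 1.202 × 1.387 = 0.2151
σ²_T = Σσ²ᵢ + 2·Σσ_ij = 6.3048 + 2 × 1.2460 = 8.7968
α = (4/3)·(1 − 6.3048/8.7968) = 0.378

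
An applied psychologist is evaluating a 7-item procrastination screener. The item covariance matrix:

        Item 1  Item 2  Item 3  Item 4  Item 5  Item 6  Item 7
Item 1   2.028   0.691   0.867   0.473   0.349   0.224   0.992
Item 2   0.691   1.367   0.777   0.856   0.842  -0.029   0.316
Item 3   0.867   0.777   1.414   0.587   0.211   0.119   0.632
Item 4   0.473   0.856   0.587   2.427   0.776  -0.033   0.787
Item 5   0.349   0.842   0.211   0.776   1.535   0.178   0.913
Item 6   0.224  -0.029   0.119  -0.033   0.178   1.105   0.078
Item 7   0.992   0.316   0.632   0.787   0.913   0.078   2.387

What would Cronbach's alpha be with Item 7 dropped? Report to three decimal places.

Remaining items: Item 1, Item 2, Item 3, Item 4, Item 5, Item 6 (k = 6).
ΣVar(i) = 2.028 + 1.367 + 1.414 + 2.427 + 1.535 + 1.105 = 9.876
σ²_T = 9.876 + 2 × 6.888 = 23.652
α (item deleted) = (6/5)·(1 − 9.876/23.652) = 0.699

Cronbach's alpha = 0.699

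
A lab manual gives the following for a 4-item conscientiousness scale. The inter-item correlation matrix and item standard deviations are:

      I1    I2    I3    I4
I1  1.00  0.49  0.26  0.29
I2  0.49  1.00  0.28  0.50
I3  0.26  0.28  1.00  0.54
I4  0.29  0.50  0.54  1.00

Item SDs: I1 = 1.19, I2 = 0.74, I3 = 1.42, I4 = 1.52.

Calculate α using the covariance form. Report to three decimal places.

Σσ²ᵢ = 1.19² + 0.74² + 1.42² + 1.52² = 6.2905
Covariances σ_ij = r_ij · s_i · s_j:
  σ(I1,I2) = 0.49 × 1.19 × 0.74 = 0.4315
  σ(I1,I3) = 0.26 × 1.19 × 1.42 = 0.4393
  σ(I1,I4) = 0.29 × 1.19 × 1.52 = 0.5246
  σ(I2,I3) = 0.28 × 0.74 × 1.42 = 0.2942
  σ(I2,I4) = 0.50 × 0.74 × 1.52 = 0.5624
  σ(I3,I4) = 0.54 × 1.42 × 1.52 = 1.1655
σ²_T = Σσ²ᵢ + 2·Σσ_ij = 6.2905 + 2 × 3.4175 = 13.1255
α = (4/3)·(1 − 6.2905/13.1255) = 0.694

α = 0.694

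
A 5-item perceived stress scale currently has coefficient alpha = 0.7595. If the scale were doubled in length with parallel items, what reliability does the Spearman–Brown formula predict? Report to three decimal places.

predicted reliability = 0.863

Length factor m = 2
α' = m·α / (1 + (m−1)·α)
   = 2 × 0.7595 / (1 + (2 − 1) × 0.7595)
   = 1.5190 / 1.7595 = 0.863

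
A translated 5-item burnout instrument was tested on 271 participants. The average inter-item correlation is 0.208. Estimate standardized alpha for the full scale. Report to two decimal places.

Standardized α = k·r̄ / (1 + (k−1)·r̄) = 5 × 0.208 / (1 + 4 × 0.208)
  = 1.0400 / 1.8320 = 0.57

α = 0.57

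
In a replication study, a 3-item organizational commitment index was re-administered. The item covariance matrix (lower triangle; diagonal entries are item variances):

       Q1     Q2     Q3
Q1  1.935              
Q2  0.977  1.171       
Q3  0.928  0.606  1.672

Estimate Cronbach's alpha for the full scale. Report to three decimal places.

Cronbach's alpha = 0.769

ΣVar(i) = 1.935 + 1.171 + 1.672 = 4.778
Sum of off-diagonal covariances = 2.511
σ²_total = 4.778 + 2 × 2.511 = 9.800
α = (k/(k−1))·(1 − ΣVar(i)/σ²_total) = (3/2)·(1 − 4.778/9.800) = 0.769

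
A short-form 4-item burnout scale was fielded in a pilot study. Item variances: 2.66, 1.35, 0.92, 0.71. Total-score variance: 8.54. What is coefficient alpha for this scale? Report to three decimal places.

sum of item variances = 2.66 + 1.35 + 0.92 + 0.71 = 5.64
α = (k/(k−1))·(1 − sum of item variances/σ²_T) = (4/3)·(1 − 5.64/8.54) = 0.453

α = 0.453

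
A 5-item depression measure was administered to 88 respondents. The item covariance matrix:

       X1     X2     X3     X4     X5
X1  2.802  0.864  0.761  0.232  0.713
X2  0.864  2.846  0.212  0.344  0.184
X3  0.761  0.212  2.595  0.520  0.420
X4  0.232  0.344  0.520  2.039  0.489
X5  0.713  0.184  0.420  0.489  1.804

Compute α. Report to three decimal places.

α = 0.549

Σσᵢ² = 2.802 + 2.846 + 2.595 + 2.039 + 1.804 = 12.086
Sum of off-diagonal covariances = 4.739
Var(T) = 12.086 + 2 × 4.739 = 21.564
α = (k/(k−1))·(1 − Σσᵢ²/Var(T)) = (5/4)·(1 − 12.086/21.564) = 0.549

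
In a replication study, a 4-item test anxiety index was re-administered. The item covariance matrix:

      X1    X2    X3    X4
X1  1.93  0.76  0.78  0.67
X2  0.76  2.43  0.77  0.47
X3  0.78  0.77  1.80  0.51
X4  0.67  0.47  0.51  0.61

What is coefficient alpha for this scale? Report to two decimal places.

Σσᵢ² = 1.93 + 2.43 + 1.80 + 0.61 = 6.77
Σ_{i<j} σ_ij = 3.96
Var(T) = 6.77 + 2 × 3.96 = 14.69
α = (k/(k−1))·(1 − Σσᵢ²/Var(T)) = (4/3)·(1 − 6.77/14.69) = 0.72

coefficient alpha = 0.72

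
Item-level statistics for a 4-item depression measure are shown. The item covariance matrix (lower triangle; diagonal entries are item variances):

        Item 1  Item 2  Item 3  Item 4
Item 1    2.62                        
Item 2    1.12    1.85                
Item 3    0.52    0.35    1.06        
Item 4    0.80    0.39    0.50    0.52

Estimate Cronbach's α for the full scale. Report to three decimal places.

Cronbach's α = 0.732

Σσᵢ² = 2.62 + 1.85 + 1.06 + 0.52 = 6.05
Sum of off-diagonal covariances = 3.68
Var(T) = 6.05 + 2 × 3.68 = 13.41
α = (k/(k−1))·(1 − Σσᵢ²/Var(T)) = (4/3)·(1 − 6.05/13.41) = 0.732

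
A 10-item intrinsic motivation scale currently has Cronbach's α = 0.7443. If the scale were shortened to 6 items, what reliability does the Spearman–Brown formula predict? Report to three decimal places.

predicted reliability = 0.636

Length factor m = 6/10 = 0.6000
α' = m·α / (1 − (1−m)·α)
   = 6/10 × 0.7443 / (1 − (1 − 6/10) × 0.7443)
   = 0.4466 / 0.7023 = 0.636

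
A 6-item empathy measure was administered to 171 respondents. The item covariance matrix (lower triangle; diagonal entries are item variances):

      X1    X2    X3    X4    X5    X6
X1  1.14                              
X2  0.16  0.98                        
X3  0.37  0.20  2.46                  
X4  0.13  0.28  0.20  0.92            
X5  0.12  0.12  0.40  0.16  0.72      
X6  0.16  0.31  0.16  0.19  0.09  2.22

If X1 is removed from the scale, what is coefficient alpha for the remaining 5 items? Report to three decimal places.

Remaining items: X2, X3, X4, X5, X6 (k = 5).
sum of item variances = 0.98 + 2.46 + 0.92 + 0.72 + 2.22 = 7.30
Var(T) = 7.30 + 2 × 2.11 = 11.52
α (item deleted) = (5/4)·(1 − 7.30/11.52) = 0.458

α = 0.458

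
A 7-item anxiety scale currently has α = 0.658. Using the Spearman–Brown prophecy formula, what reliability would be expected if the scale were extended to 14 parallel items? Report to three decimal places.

predicted reliability = 0.794

Length factor m = 14/7 = 2.0000
α' = m·α / (1 + (m−1)·α)
   = 14/7 × 0.658 / (1 + (14/7 − 1) × 0.658)
   = 1.3160 / 1.6580 = 0.794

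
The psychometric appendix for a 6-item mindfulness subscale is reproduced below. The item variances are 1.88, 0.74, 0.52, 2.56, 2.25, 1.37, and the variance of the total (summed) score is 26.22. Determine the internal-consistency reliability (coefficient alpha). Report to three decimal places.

Σσᵢ² = 1.88 + 0.74 + 0.52 + 2.56 + 2.25 + 1.37 = 9.32
α = (k/(k−1))·(1 − Σσᵢ²/total variance) = (6/5)·(1 − 9.32/26.22) = 0.773

coefficient alpha = 0.773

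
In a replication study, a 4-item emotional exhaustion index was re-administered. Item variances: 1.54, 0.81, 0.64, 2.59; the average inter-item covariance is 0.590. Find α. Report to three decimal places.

α = 0.746

ΣVar(i) = 1.54 + 0.81 + 0.64 + 2.59 = 5.58
Sum of the 6 distinct covariances = 6 × 0.590 = 3.540
σ²_T = ΣVar(i) + 2·Σcov = 5.58 + 2 × 3.540 = 12.660
α = (4/3)·(1 − 5.58/12.660) = 0.746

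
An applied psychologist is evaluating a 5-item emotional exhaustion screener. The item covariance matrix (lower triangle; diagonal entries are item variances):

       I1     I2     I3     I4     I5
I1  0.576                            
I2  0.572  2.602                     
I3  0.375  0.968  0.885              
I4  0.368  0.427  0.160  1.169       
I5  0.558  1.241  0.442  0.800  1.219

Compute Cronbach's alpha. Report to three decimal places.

Cronbach's alpha = 0.809

Σσᵢ² = 0.576 + 2.602 + 0.885 + 1.169 + 1.219 = 6.451
Sum of off-diagonal covariances = 5.911
Var(T) = 6.451 + 2 × 5.911 = 18.273
α = (k/(k−1))·(1 − Σσᵢ²/Var(T)) = (5/4)·(1 − 6.451/18.273) = 0.809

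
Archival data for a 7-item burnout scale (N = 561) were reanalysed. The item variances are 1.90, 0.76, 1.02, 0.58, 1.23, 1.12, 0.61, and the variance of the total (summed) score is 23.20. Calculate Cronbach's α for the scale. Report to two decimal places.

Σσᵢ² = 1.90 + 0.76 + 1.02 + 0.58 + 1.23 + 1.12 + 0.61 = 7.22
α = (k/(k−1))·(1 − Σσᵢ²/σ²_T) = (7/6)·(1 − 7.22/23.20) = 0.80

α = 0.80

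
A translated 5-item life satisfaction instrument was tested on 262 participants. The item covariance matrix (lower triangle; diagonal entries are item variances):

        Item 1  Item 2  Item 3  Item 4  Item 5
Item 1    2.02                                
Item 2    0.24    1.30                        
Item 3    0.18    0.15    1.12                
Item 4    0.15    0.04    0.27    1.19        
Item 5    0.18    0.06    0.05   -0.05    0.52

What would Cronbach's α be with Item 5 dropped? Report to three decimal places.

α = 0.357

Remaining items: Item 1, Item 2, Item 3, Item 4 (k = 4).
ΣVar(i) = 2.02 + 1.30 + 1.12 + 1.19 = 5.63
total variance = 5.63 + 2 × 1.03 = 7.69
α (item deleted) = (4/3)·(1 − 5.63/7.69) = 0.357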